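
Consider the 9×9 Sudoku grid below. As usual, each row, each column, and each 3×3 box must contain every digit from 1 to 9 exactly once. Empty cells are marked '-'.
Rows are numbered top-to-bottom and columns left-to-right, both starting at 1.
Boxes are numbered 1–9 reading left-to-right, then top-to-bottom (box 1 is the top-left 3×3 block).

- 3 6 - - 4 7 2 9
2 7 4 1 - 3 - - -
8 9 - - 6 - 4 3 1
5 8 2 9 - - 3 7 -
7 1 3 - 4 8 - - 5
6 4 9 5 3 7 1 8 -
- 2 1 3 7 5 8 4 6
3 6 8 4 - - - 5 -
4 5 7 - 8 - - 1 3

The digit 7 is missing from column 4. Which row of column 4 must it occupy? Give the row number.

3

Consider where 7 can go in column 4.
R1C4 is out (row 1 already has a 7).
R5C4 is out (row 5 already has a 7).
R9C4 is out (row 9 already has a 7).
So the only cell in column 4 that can hold 7 is R3C4.
That is row 3.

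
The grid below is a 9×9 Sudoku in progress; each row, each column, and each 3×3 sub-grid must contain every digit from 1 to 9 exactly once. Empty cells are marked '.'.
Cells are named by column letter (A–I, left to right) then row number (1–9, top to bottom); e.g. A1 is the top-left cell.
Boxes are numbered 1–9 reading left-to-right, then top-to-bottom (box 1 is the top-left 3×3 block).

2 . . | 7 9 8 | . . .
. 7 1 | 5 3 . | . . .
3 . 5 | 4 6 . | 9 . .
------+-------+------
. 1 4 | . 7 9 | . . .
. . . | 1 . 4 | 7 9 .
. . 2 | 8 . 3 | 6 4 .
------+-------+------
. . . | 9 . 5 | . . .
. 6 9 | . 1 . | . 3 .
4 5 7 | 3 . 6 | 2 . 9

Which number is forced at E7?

Cell E7 itself could take any of {2, 4, 8} by direct elimination.
Consider where 4 can go in box 8.
D8 is out (column D already has a 4).
F8 is out (column F already has a 4).
E9 is out (row 9 already has a 4).
So the only cell in box 8 that can hold 4 is E7.
Therefore E7 = 4.

4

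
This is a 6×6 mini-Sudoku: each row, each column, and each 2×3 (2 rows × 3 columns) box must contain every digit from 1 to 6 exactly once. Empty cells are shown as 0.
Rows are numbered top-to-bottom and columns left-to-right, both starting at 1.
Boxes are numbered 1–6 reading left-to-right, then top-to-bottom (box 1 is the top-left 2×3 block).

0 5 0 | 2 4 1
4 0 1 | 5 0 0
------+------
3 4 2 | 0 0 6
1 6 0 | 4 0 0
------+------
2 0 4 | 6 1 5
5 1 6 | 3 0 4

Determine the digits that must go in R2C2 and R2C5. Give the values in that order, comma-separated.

2,6

For R2C2:
  Consider where 2 can go in box 1.
  R1C1 is out (row 1 already has a 2).
  R1C3 is out (row 1 already has a 2).
  So the only cell in box 1 that can hold 2 is R2C2.
  So R2C2 = 2.
For R2C5:
  Consider where 6 can go in box 2.
  R2C6 is out (column 6 already has a 6).
  So the only cell in box 2 that can hold 6 is R2C5.
  So R2C5 = 6.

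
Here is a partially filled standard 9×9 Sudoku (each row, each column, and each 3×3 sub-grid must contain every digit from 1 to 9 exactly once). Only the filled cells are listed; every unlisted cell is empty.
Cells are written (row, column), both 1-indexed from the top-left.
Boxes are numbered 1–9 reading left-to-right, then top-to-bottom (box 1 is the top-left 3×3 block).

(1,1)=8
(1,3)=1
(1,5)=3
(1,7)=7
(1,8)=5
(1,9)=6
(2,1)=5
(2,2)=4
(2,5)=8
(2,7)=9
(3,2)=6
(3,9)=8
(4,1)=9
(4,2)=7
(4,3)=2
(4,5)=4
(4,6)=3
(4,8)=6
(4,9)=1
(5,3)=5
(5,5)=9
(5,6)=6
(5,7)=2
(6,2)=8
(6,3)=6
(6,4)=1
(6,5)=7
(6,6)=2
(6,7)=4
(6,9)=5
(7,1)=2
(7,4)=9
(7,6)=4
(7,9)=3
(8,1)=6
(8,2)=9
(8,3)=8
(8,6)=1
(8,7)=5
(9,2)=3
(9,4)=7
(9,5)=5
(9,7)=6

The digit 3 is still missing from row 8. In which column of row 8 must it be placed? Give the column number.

Consider where 3 can go in row 8.
(8,5) is out (column 5 already has a 3).
(8,8) is out (box 9 already has a 3).
(8,9) is out (column 9 already has a 3).
So the only cell in row 8 that can hold 3 is (8,4).
That is column 4.

4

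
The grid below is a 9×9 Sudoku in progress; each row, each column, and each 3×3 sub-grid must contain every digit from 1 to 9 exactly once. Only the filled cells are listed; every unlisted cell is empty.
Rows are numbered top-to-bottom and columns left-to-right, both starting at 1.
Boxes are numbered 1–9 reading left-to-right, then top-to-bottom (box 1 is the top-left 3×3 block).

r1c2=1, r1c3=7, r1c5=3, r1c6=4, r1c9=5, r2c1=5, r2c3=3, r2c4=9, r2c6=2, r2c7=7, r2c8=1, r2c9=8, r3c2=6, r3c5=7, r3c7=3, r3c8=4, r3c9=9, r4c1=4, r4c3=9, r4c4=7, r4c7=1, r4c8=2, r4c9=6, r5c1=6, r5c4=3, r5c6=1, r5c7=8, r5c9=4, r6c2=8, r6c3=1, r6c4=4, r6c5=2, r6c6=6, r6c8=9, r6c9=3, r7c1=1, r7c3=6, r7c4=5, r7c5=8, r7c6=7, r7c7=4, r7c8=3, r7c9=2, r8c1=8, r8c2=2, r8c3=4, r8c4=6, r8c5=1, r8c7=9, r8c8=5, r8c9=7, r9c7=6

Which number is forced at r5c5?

Cell r5c5 itself could take any of {5, 9} by direct elimination.
Consider where 9 can go in row 5.
r5c2 is out (box 4 already has a 9).
r5c3 is out (column 3 already has a 9).
r5c8 is out (column 8 already has a 9).
So the only cell in row 5 that can hold 9 is r5c5.
Therefore r5c5 = 9.

9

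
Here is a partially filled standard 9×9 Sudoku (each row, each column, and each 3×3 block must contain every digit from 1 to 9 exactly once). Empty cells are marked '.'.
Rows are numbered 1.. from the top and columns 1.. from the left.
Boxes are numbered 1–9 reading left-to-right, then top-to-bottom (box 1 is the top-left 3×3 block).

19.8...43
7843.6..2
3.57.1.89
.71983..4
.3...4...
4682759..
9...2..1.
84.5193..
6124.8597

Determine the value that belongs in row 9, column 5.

Row 9 already contains {1, 2, 4, 5, 6, 7, 8, 9}.
Column 5 already contains {1, 2, 7, 8}.
Its 3×3 block (box 8) already contains {1, 2, 4, 5, 8, 9}.
The only value from 1–9 not eliminated is 3, so row 9, column 5 = 3.

3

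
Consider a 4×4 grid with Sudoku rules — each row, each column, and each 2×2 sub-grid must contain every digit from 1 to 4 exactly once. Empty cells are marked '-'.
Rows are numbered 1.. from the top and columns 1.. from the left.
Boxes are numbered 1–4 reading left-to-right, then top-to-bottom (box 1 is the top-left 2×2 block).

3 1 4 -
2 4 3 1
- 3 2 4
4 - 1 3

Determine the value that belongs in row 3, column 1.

1

Row 3 already contains {2, 3, 4}.
Column 1 already contains {2, 3, 4}.
Its 2×2 block (box 3) already contains {3, 4}.
The only value from 1–4 not eliminated is 1, so row 3, column 1 = 1.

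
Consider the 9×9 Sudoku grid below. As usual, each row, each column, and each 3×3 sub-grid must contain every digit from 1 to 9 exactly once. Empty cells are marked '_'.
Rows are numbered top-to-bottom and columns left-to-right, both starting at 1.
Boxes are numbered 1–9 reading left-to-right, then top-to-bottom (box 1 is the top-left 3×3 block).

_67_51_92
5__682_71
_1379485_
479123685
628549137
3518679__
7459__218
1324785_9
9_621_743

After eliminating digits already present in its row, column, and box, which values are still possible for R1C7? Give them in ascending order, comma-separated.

3,4

Row 1 already contains {1, 2, 5, 6, 7, 9}.
Column 7 already contains {1, 2, 5, 6, 7, 8, 9}.
Its 3×3 block (box 3) already contains {1, 2, 5, 7, 8, 9}.
Removing those from 1–9 leaves {3, 4} as the candidates for R1C7.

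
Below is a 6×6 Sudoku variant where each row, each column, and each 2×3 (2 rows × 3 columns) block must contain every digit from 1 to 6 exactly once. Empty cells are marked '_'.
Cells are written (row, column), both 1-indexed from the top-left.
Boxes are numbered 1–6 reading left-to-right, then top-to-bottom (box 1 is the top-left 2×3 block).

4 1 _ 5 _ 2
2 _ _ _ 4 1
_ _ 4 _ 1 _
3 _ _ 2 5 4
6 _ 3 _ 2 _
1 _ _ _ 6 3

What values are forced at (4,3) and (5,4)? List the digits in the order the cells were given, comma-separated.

1,1

For (4,3):
  Consider where 1 can go in box 3.
  (3,1) is out (row 3 already has a 1).
  (3,2) is out (row 3 already has a 1).
  (4,2) is out (column 2 already has a 1).
  So the only cell in box 3 that can hold 1 is (4,3).
  So (4,3) = 1.
For (5,4):
  Consider where 1 can go in column 4.
  (2,4) is out (row 2 already has a 1).
  (3,4) is out (row 3 already has a 1).
  (6,4) is out (row 6 already has a 1).
  So the only cell in column 4 that can hold 1 is (5,4).
  So (5,4) = 1.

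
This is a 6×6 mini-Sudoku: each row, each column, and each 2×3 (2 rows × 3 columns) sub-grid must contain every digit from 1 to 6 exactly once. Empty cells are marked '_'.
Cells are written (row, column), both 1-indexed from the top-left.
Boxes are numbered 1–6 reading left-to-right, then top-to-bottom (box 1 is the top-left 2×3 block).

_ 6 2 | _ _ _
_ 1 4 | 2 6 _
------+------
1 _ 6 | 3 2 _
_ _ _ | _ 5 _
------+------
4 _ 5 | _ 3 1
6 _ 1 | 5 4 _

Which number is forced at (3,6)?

4

Row 3 already contains {1, 2, 3, 6}.
Column 6 already contains {1}.
Its 2×3 block (box 4) already contains {2, 3, 5}.
The only value from 1–6 not eliminated is 4, so (3,6) = 4.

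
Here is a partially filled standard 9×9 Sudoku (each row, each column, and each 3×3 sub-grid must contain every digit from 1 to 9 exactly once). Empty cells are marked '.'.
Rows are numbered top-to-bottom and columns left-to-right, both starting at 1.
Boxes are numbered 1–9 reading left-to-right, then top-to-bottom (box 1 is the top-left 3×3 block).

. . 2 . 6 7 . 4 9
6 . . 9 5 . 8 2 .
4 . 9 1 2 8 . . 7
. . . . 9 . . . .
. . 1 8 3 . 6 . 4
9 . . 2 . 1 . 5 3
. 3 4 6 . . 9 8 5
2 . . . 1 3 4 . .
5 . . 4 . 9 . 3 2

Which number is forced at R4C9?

Cell R4C9 itself could take any of {1, 8} by direct elimination.
Consider where 8 can go in column 9.
R2C9 is out (row 2 already has a 8).
R8C9 is out (box 9 already has a 8).
So the only cell in column 9 that can hold 8 is R4C9.
Therefore R4C9 = 8.

8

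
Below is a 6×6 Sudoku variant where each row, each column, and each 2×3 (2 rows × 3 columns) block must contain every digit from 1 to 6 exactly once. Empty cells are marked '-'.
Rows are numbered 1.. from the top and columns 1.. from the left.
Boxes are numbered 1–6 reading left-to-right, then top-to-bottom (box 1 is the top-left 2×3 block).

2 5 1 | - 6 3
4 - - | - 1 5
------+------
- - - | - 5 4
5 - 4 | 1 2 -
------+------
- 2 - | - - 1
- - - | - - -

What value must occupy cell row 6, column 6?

2

Cell row 6, column 6 itself could take any of {2, 6} by direct elimination.
Consider where 2 can go in column 6.
row 4, column 6 is out (row 4 already has a 2).
So the only cell in column 6 that can hold 2 is row 6, column 6.
Therefore row 6, column 6 = 2.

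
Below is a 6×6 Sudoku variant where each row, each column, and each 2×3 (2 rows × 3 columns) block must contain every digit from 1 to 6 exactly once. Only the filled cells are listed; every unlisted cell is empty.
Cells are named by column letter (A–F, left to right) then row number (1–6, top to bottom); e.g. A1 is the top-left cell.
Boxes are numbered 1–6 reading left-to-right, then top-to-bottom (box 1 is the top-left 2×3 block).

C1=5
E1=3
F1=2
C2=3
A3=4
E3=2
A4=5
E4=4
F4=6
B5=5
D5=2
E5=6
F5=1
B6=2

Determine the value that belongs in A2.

2

Cell A2 itself could take any of {1, 2, 6} by direct elimination.
Consider where 2 can go in box 1.
A1 is out (row 1 already has a 2).
B1 is out (row 1 already has a 2).
B2 is out (column B already has a 2).
So the only cell in box 1 that can hold 2 is A2.
Therefore A2 = 2.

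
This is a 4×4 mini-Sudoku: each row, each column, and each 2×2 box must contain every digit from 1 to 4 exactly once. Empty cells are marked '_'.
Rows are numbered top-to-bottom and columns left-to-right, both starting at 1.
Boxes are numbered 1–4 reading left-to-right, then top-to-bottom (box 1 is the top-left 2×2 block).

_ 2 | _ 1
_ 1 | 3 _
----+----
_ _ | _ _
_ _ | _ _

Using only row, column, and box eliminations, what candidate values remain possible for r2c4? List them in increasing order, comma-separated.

2,4

Row 2 already contains {1, 3}.
Column 4 already contains {1}.
Its 2×2 block (box 2) already contains {1, 3}.
Removing those from 1–4 leaves {2, 4} as the candidates for r2c4.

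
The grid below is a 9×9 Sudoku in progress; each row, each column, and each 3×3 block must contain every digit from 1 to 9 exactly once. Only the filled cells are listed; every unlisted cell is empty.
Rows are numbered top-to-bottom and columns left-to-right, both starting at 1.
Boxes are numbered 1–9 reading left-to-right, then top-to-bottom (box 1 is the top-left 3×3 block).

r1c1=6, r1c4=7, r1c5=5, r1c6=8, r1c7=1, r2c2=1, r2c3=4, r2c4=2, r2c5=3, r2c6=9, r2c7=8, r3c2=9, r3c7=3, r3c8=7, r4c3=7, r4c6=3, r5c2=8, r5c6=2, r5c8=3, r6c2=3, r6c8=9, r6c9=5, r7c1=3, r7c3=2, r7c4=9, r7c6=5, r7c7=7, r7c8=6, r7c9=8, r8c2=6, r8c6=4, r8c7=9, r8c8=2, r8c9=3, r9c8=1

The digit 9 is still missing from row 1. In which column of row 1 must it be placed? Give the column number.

9

Consider where 9 can go in row 1.
r1c2 is out (column 2 already has a 9).
r1c3 is out (box 1 already has a 9).
r1c8 is out (column 8 already has a 9).
So the only cell in row 1 that can hold 9 is r1c9.
That is column 9.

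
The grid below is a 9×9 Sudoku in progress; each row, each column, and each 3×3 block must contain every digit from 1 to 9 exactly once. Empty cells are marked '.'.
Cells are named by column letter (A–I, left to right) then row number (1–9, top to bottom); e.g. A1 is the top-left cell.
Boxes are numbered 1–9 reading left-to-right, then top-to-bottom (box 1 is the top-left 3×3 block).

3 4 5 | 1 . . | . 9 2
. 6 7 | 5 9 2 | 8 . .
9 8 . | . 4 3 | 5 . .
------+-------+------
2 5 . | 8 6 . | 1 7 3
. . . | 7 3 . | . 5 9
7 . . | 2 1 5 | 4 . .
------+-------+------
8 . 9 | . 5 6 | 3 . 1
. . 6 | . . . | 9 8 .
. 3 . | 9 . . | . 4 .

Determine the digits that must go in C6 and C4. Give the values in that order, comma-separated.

3,4

For C6:
  Consider where 3 can go in row 6.
  B6 is out (column B already has a 3).
  H6 is out (box 6 already has a 3).
  I6 is out (column I already has a 3).
  So the only cell in row 6 that can hold 3 is C6.
  So C6 = 3.
For C4:
  Row 4 already contains {1, 2, 3, 5, 6, 7, 8}.
  Column C already contains {5, 6, 7, 9}.
  Its 3×3 block (box 4) already contains {2, 5, 7}.
  The only value from 1–9 not eliminated is 4, so C4 = 4.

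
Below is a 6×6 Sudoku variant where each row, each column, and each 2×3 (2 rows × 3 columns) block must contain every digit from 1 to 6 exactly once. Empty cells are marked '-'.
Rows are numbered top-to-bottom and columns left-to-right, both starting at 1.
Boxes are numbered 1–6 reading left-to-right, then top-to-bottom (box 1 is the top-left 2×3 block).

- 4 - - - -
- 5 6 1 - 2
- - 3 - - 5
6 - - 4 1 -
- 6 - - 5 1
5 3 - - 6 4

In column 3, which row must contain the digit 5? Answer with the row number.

Consider where 5 can go in column 3.
r1c3 is out (box 1 already has a 5).
r5c3 is out (row 5 already has a 5).
r6c3 is out (row 6 already has a 5).
So the only cell in column 3 that can hold 5 is r4c3.
That is row 4.

4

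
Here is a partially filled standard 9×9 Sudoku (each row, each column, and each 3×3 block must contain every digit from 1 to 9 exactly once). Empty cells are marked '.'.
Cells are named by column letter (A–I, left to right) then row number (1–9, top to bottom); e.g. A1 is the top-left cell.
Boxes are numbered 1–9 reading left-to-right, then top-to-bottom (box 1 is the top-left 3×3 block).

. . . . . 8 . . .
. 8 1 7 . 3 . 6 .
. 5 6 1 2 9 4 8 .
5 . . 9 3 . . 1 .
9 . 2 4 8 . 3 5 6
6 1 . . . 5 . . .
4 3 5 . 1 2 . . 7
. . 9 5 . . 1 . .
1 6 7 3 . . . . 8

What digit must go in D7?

8

Cell D7 itself could take any of {6, 8} by direct elimination.
Consider where 8 can go in column D.
D1 is out (row 1 already has a 8).
D6 is out (box 5 already has a 8).
So the only cell in column D that can hold 8 is D7.
Therefore D7 = 8.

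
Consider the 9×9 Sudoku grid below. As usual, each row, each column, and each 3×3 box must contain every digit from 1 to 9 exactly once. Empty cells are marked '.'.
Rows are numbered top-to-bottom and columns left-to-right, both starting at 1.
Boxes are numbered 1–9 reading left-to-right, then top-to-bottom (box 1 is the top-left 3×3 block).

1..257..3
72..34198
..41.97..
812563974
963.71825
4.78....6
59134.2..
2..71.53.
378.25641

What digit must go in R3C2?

3

Cell R3C2 itself could take any of {3, 5, 8} by direct elimination.
Consider where 3 can go in row 3.
R3C1 is out (column 1 already has a 3).
R3C5 is out (column 5 already has a 3).
R3C8 is out (column 8 already has a 3).
R3C9 is out (column 9 already has a 3).
So the only cell in row 3 that can hold 3 is R3C2.
Therefore R3C2 = 3.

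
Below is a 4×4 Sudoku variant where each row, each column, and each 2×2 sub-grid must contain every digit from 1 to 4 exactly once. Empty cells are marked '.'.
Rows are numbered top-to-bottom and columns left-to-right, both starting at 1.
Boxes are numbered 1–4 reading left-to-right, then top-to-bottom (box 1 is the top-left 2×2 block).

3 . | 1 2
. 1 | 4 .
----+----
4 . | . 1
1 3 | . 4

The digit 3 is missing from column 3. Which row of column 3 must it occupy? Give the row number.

3

Consider where 3 can go in column 3.
R4C3 is out (row 4 already has a 3).
So the only cell in column 3 that can hold 3 is R3C3.
That is row 3.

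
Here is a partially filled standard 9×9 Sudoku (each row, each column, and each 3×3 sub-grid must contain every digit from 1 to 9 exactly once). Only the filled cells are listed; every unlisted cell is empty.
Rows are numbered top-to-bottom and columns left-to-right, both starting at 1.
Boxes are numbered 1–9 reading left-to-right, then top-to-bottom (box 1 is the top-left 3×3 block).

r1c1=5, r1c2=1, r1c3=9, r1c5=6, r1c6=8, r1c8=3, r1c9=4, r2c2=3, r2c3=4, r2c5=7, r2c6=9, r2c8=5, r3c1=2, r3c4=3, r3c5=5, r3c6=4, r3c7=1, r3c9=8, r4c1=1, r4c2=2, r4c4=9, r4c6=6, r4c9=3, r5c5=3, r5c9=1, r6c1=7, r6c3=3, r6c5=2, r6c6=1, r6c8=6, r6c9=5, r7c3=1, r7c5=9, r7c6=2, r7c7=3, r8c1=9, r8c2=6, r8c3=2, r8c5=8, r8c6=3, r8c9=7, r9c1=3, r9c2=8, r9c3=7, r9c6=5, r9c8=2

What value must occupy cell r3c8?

9

Cell r3c8 itself could take any of {7, 9} by direct elimination.
Consider where 9 can go in row 3.
r3c2 is out (box 1 already has a 9).
r3c3 is out (column 3 already has a 9).
So the only cell in row 3 that can hold 9 is r3c8.
Therefore r3c8 = 9.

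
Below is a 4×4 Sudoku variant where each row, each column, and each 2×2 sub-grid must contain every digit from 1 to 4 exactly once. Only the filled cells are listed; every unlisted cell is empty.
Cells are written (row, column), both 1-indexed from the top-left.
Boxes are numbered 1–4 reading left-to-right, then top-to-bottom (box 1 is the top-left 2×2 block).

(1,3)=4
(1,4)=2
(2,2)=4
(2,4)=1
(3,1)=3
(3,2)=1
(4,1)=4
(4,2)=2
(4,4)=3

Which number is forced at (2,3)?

Row 2 already contains {1, 4}.
Column 3 already contains {4}.
Its 2×2 block (box 2) already contains {1, 2, 4}.
The only value from 1–4 not eliminated is 3, so (2,3) = 3.

3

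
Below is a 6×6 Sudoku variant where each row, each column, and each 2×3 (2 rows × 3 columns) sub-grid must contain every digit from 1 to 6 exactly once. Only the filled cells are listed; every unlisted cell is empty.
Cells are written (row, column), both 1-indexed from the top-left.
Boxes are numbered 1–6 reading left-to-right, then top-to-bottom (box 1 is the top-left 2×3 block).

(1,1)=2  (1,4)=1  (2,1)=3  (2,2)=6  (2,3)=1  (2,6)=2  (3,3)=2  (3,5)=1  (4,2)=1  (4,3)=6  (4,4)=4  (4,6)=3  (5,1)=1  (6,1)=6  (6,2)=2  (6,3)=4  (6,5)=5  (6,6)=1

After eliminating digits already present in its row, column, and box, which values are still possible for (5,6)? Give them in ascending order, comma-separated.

Row 5 already contains {1}.
Column 6 already contains {1, 2, 3}.
Its 2×3 block (box 6) already contains {1, 5}.
Removing those from 1–6 leaves {4, 6} as the candidates for (5,6).

4,6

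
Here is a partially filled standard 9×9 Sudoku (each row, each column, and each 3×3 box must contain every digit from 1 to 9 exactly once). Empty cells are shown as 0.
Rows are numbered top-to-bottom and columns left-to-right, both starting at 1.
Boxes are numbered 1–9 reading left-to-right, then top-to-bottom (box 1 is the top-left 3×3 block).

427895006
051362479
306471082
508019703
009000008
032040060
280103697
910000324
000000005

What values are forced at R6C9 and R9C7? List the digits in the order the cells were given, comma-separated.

1,8

For R6C9:
  Row 6 already contains {2, 3, 4, 6}.
  Column 9 already contains {2, 3, 4, 5, 6, 7, 8, 9}.
  Its 3×3 block (box 6) already contains {3, 6, 7, 8}.
  The only value from 1–9 not eliminated is 1, so R6C9 = 1.
For R9C7:
  Consider where 8 can go in box 9.
  R9C8 is out (column 8 already has a 8).
  So the only cell in box 9 that can hold 8 is R9C7.
  So R9C7 = 8.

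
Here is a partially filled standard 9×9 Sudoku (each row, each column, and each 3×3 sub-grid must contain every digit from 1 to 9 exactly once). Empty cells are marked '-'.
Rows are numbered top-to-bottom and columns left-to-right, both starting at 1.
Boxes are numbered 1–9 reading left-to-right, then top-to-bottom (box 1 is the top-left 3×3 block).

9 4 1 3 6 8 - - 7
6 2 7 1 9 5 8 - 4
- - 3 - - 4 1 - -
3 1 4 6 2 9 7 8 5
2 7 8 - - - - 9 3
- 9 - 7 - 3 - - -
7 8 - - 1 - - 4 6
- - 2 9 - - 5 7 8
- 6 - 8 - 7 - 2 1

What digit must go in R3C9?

Cell R3C9 itself could take any of {2, 9} by direct elimination.
Consider where 9 can go in row 3.
R3C1 is out (column 1 already has a 9).
R3C2 is out (column 2 already has a 9).
R3C4 is out (column 4 already has a 9).
R3C5 is out (column 5 already has a 9).
R3C8 is out (column 8 already has a 9).
So the only cell in row 3 that can hold 9 is R3C9.
Therefore R3C9 = 9.

9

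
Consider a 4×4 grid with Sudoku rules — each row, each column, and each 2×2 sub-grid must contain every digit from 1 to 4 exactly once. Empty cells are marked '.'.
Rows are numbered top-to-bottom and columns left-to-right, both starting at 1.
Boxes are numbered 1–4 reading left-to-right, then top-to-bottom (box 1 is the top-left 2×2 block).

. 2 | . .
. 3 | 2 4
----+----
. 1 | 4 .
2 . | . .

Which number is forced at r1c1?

Cell r1c1 itself could take any of {1, 4} by direct elimination.
Consider where 4 can go in box 1.
r2c1 is out (row 2 already has a 4).
So the only cell in box 1 that can hold 4 is r1c1.
Therefore r1c1 = 4.

4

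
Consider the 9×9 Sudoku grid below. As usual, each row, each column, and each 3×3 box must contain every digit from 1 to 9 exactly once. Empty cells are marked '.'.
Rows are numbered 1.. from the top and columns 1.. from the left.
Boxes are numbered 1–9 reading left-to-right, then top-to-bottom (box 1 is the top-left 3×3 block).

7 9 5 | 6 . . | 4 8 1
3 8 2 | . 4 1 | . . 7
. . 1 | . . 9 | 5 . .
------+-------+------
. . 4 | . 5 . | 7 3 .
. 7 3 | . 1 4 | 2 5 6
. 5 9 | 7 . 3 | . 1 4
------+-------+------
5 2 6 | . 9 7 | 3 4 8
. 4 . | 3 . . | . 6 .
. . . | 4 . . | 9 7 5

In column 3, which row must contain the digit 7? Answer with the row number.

8

Consider where 7 can go in column 3.
row 9, column 3 is out (row 9 already has a 7).
So the only cell in column 3 that can hold 7 is row 8, column 3.
That is row 8.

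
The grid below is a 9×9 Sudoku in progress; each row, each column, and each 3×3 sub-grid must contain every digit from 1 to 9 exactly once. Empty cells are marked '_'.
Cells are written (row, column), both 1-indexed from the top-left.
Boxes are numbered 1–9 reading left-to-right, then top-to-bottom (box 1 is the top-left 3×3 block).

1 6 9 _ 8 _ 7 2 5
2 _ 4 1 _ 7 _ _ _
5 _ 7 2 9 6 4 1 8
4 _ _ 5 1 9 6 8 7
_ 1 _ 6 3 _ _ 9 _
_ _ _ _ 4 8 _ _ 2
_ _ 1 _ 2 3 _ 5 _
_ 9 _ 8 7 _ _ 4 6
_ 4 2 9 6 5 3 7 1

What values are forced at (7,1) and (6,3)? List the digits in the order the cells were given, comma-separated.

For (7,1):
  Consider where 6 can go in box 7.
  (7,2) is out (column 2 already has a 6).
  (8,1) is out (row 8 already has a 6).
  (8,3) is out (row 8 already has a 6).
  (9,1) is out (row 9 already has a 6).
  So the only cell in box 7 that can hold 6 is (7,1).
  So (7,1) = 6.
For (6,3):
  Consider where 6 can go in column 3.
  (4,3) is out (row 4 already has a 6).
  (5,3) is out (row 5 already has a 6).
  (8,3) is out (row 8 already has a 6).
  So the only cell in column 3 that can hold 6 is (6,3).
  So (6,3) = 6.

6,6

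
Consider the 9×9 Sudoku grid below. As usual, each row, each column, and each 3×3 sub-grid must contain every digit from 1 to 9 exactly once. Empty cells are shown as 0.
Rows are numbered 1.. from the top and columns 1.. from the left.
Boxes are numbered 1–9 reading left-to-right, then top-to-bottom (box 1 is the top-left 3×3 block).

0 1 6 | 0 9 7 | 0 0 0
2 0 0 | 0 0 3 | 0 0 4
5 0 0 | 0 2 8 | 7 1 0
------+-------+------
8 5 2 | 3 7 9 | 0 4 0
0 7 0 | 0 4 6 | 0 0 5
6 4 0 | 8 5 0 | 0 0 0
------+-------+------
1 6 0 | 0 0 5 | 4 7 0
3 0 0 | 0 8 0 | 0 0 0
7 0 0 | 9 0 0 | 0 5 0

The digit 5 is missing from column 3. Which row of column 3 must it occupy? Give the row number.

8

Consider where 5 can go in column 3.
row 2, column 3 is out (box 1 already has a 5). row 3, column 3 is out (row 3 already has a 5). row 5, column 3 is out (row 5 already has a 5). row 6, column 3 is out (row 6 already has a 5). The remaining empty cells in column 3 are similarly blocked.
So the only cell in column 3 that can hold 5 is row 8, column 3.
That is row 8.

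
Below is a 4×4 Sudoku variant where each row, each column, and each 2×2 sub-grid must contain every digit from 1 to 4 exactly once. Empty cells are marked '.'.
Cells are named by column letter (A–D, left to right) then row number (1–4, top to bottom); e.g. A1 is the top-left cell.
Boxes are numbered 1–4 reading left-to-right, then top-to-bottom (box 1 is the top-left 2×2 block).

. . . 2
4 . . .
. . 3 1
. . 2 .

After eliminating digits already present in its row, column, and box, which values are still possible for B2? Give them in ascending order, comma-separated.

Row 2 already contains {4}.
Column B already contains {}.
Its 2×2 block (box 1) already contains {4}.
Removing those from 1–4 leaves {1, 2, 3} as the candidates for B2.

1,2,3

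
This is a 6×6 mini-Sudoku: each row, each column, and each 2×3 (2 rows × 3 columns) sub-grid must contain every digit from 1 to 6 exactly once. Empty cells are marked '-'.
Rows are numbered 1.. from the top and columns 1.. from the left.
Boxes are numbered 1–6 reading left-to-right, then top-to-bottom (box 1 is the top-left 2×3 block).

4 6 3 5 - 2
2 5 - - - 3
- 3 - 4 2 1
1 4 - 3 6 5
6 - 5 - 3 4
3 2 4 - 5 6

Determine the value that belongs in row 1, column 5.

Row 1 already contains {2, 3, 4, 5, 6}.
Column 5 already contains {2, 3, 5, 6}.
Its 2×3 block (box 2) already contains {2, 3, 5}.
The only value from 1–6 not eliminated is 1, so row 1, column 5 = 1.

1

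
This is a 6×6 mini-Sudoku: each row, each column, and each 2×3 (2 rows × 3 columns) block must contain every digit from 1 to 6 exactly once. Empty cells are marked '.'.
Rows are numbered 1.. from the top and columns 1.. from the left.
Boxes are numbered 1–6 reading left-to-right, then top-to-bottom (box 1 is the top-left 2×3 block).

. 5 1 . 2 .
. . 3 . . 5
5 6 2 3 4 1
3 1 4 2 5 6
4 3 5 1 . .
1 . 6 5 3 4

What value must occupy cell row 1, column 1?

6

Row 1 already contains {1, 2, 5}.
Column 1 already contains {1, 3, 4, 5}.
Its 2×3 block (box 1) already contains {1, 3, 5}.
The only value from 1–6 not eliminated is 6, so row 1, column 1 = 6.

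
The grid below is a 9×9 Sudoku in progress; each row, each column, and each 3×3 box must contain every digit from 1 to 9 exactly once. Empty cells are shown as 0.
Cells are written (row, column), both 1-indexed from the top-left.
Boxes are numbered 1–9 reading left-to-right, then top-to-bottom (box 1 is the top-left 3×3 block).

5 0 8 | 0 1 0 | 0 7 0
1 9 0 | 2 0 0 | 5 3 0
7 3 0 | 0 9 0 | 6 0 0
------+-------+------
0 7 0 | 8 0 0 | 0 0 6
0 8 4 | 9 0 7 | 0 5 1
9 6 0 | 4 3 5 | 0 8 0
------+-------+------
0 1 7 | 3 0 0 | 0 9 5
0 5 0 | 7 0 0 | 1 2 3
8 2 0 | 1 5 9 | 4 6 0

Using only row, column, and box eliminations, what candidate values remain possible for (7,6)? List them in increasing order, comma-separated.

Row 7 already contains {1, 3, 5, 7, 9}.
Column 6 already contains {5, 7, 9}.
Its 3×3 block (box 8) already contains {1, 3, 5, 7, 9}.
Removing those from 1–9 leaves {2, 4, 6, 8} as the candidates for (7,6).

2,4,6,8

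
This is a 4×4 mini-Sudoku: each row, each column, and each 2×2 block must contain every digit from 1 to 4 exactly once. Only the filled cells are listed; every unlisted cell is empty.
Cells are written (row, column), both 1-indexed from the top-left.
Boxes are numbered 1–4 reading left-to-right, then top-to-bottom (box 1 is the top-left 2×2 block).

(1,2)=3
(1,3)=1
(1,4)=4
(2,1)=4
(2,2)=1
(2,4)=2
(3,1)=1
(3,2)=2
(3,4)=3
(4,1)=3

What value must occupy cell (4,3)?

Cell (4,3) itself could take any of {2, 4} by direct elimination.
Consider where 2 can go in box 4.
(3,3) is out (row 3 already has a 2).
(4,4) is out (column 4 already has a 2).
So the only cell in box 4 that can hold 2 is (4,3).
Therefore (4,3) = 2.

2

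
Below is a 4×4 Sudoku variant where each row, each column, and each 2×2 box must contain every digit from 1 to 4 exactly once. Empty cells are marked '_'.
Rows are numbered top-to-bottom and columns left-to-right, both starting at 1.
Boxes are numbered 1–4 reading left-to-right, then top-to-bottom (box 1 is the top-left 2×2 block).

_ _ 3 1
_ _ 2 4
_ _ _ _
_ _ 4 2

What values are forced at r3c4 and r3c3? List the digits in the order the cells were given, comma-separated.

3,1

For r3c4:
  Row 3 already contains {}.
  Column 4 already contains {1, 2, 4}.
  Its 2×2 block (box 4) already contains {2, 4}.
  The only value from 1–4 not eliminated is 3, so r3c4 = 3.
For r3c3:
  Row 3 already contains {}.
  Column 3 already contains {2, 3, 4}.
  Its 2×2 block (box 4) already contains {2, 4}.
  The only value from 1–4 not eliminated is 1, so r3c3 = 1.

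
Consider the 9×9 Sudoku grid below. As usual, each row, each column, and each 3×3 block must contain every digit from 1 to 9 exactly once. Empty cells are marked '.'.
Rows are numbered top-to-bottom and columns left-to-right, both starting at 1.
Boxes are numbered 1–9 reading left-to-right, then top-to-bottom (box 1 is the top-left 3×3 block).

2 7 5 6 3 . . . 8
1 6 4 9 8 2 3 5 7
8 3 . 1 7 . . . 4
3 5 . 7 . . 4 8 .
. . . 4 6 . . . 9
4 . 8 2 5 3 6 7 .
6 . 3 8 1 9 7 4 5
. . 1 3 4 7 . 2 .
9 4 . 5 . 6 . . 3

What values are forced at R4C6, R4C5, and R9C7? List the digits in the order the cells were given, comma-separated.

For R4C6:
  Row 4 already contains {3, 4, 5, 7, 8}.
  Column 6 already contains {2, 3, 6, 7, 9}.
  Its 3×3 block (box 5) already contains {2, 3, 4, 5, 6, 7}.
  The only value from 1–9 not eliminated is 1, so R4C6 = 1.
For R4C5:
  Row 4 already contains {3, 4, 5, 7, 8}.
  Column 5 already contains {1, 3, 4, 5, 6, 7, 8}.
  Its 3×3 block (box 5) already contains {2, 3, 4, 5, 6, 7}.
  The only value from 1–9 not eliminated is 9, so R4C5 = 9.
For R9C7:
  Consider where 8 can go in row 9.
  R9C3 is out (column 3 already has a 8).
  R9C5 is out (column 5 already has a 8).
  R9C8 is out (column 8 already has a 8).
  So the only cell in row 9 that can hold 8 is R9C7.
  So R9C7 = 8.

1,9,8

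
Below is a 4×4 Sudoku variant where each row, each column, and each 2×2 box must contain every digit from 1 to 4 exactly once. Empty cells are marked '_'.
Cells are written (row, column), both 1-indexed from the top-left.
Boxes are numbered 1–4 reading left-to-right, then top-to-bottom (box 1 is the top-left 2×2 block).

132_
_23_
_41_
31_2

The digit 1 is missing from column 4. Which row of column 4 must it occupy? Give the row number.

Consider where 1 can go in column 4.
(1,4) is out (row 1 already has a 1).
(3,4) is out (row 3 already has a 1).
So the only cell in column 4 that can hold 1 is (2,4).
That is row 2.

2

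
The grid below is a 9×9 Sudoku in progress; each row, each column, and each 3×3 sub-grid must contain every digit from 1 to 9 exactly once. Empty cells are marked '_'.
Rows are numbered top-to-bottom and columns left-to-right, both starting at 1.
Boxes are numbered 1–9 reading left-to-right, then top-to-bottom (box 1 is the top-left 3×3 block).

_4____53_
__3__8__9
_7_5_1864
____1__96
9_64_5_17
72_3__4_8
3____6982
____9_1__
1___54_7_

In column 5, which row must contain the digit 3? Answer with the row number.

3

Consider where 3 can go in column 5.
r1c5 is out (row 1 already has a 3).
r2c5 is out (row 2 already has a 3).
r5c5 is out (box 5 already has a 3).
r6c5 is out (row 6 already has a 3).
r7c5 is out (row 7 already has a 3).
So the only cell in column 5 that can hold 3 is r3c5.
That is row 3.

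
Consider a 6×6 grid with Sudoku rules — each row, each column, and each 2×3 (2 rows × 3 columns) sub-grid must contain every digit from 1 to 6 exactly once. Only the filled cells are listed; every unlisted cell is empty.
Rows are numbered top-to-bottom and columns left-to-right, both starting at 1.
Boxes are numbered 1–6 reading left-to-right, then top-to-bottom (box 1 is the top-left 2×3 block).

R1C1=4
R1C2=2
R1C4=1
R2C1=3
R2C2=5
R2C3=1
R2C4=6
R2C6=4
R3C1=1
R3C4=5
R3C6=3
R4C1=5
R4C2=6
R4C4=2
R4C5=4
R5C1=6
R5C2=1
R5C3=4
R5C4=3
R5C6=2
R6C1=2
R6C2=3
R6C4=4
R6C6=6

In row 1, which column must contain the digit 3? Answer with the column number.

5

Consider where 3 can go in row 1.
R1C3 is out (box 1 already has a 3).
R1C6 is out (column 6 already has a 3).
So the only cell in row 1 that can hold 3 is R1C5.
That is column 5.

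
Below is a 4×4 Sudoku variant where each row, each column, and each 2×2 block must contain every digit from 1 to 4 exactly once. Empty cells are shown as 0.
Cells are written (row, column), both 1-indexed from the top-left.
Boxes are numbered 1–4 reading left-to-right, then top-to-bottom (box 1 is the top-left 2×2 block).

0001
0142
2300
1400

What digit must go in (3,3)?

Row 3 already contains {2, 3}.
Column 3 already contains {4}.
Its 2×2 block (box 4) already contains {}.
The only value from 1–4 not eliminated is 1, so (3,3) = 1.

1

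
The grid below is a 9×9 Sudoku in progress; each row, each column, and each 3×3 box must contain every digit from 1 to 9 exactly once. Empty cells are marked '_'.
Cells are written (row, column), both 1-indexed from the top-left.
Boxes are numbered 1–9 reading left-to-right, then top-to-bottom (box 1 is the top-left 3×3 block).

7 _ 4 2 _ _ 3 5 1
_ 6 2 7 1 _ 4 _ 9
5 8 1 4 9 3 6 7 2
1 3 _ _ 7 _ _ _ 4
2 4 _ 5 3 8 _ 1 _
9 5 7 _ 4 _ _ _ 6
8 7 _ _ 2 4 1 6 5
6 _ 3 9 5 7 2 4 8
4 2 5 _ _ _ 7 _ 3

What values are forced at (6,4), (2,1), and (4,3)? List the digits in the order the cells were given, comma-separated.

1,3,8

For (6,4):
  Row 6 already contains {4, 5, 6, 7, 9}.
  Column 4 already contains {2, 4, 5, 7, 9}.
  Its 3×3 block (box 5) already contains {3, 4, 5, 7, 8}.
  The only value from 1–9 not eliminated is 1, so (6,4) = 1.
For (2,1):
  Row 2 already contains {1, 2, 4, 6, 7, 9}.
  Column 1 already contains {1, 2, 4, 5, 6, 7, 8, 9}.
  Its 3×3 block (box 1) already contains {1, 2, 4, 5, 6, 7, 8}.
  The only value from 1–9 not eliminated is 3, so (2,1) = 3.
For (4,3):
  Consider where 8 can go in box 4.
  (5,3) is out (row 5 already has a 8).
  So the only cell in box 4 that can hold 8 is (4,3).
  So (4,3) = 8.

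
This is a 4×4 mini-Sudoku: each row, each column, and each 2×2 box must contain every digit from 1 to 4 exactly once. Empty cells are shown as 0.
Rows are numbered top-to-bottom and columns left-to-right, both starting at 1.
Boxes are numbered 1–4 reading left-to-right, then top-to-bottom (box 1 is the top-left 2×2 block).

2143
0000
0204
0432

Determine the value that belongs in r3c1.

3

Cell r3c1 itself could take any of {1, 3} by direct elimination.
Consider where 3 can go in row 3.
r3c3 is out (column 3 already has a 3).
So the only cell in row 3 that can hold 3 is r3c1.
Therefore r3c1 = 3.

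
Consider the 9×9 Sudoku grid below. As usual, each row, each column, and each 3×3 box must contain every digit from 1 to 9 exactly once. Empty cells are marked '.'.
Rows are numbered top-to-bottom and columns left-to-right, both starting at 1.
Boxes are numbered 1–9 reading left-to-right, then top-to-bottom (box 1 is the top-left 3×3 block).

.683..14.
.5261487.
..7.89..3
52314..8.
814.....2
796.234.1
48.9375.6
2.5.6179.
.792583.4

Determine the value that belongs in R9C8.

1

Row 9 already contains {2, 3, 4, 5, 7, 8, 9}.
Column 8 already contains {4, 7, 8, 9}.
Its 3×3 block (box 9) already contains {3, 4, 5, 6, 7, 9}.
The only value from 1–9 not eliminated is 1, so R9C8 = 1.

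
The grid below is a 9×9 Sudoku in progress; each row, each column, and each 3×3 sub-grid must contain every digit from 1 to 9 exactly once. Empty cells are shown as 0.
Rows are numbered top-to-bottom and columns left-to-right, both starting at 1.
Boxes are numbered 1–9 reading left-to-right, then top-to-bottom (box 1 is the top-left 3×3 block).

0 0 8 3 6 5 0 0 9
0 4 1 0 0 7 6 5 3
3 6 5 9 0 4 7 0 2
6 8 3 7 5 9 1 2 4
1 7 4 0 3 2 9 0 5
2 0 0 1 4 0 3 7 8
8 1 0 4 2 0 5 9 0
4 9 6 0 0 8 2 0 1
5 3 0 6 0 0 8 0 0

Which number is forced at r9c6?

Row 9 already contains {3, 5, 6, 8}.
Column 6 already contains {2, 4, 5, 7, 8, 9}.
Its 3×3 block (box 8) already contains {2, 4, 6, 8}.
The only value from 1–9 not eliminated is 1, so r9c6 = 1.

1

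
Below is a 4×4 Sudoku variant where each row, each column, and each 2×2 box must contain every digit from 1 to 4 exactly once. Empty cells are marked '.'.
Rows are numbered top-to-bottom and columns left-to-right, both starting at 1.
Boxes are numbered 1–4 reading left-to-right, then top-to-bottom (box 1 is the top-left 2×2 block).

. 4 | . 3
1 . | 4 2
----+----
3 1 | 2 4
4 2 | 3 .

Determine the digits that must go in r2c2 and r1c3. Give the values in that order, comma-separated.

3,1

For r2c2:
  Row 2 already contains {1, 2, 4}.
  Column 2 already contains {1, 2, 4}.
  Its 2×2 block (box 1) already contains {1, 4}.
  The only value from 1–4 not eliminated is 3, so r2c2 = 3.
For r1c3:
  Row 1 already contains {3, 4}.
  Column 3 already contains {2, 3, 4}.
  Its 2×2 block (box 2) already contains {2, 3, 4}.
  The only value from 1–4 not eliminated is 1, so r1c3 = 1.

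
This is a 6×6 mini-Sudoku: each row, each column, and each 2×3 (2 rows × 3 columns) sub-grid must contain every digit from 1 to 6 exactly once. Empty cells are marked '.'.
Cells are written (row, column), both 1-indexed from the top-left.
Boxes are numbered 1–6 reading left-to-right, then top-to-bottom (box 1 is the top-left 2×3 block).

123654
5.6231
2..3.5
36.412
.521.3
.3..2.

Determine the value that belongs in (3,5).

Row 3 already contains {2, 3, 5}.
Column 5 already contains {1, 2, 3, 5}.
Its 2×3 block (box 4) already contains {1, 2, 3, 4, 5}.
The only value from 1–6 not eliminated is 6, so (3,5) = 6.

6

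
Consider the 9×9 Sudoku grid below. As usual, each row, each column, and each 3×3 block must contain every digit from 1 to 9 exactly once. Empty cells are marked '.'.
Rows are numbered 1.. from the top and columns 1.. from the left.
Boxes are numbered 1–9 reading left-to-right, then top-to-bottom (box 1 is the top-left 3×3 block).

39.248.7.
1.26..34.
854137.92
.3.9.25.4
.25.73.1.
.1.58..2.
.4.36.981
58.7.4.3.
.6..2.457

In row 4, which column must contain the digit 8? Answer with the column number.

3

Consider where 8 can go in row 4.
row 4, column 1 is out (column 1 already has a 8).
row 4, column 5 is out (column 5 already has a 8).
row 4, column 8 is out (column 8 already has a 8).
So the only cell in row 4 that can hold 8 is row 4, column 3.
That is column 3.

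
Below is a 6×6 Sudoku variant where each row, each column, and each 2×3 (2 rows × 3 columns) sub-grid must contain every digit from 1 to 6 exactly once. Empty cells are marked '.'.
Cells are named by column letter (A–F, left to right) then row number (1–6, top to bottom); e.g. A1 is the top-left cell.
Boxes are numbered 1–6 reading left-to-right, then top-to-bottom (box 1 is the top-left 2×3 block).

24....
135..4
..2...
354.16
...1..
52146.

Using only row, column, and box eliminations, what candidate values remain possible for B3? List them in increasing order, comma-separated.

Row 3 already contains {2}.
Column B already contains {2, 3, 4, 5}.
Its 2×3 block (box 3) already contains {2, 3, 4, 5}.
Removing those from 1–6 leaves {1, 6} as the candidates for B3.

1,6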